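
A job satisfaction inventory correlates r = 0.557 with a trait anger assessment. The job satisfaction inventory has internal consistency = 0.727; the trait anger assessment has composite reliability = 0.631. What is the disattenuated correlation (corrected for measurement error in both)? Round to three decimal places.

r_true = r_obs / √(r_xx · r_yy) = 0.557 / √(0.727 × 0.631) = 0.557 / √0.458737 = 0.557 / 0.6773 ≈ 0.822.

0.822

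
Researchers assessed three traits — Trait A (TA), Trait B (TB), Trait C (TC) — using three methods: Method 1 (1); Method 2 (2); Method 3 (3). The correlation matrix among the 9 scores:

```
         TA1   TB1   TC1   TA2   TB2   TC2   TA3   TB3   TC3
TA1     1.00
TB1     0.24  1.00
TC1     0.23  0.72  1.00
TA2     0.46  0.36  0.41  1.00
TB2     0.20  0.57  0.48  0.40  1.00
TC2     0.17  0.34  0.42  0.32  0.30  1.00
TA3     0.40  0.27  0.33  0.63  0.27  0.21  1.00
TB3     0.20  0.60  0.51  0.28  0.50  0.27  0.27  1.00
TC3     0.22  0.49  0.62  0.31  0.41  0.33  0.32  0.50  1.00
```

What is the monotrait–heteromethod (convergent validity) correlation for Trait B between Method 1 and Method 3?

0.60

Same trait (TB), different methods: r(TB1, TB3) = 0.60.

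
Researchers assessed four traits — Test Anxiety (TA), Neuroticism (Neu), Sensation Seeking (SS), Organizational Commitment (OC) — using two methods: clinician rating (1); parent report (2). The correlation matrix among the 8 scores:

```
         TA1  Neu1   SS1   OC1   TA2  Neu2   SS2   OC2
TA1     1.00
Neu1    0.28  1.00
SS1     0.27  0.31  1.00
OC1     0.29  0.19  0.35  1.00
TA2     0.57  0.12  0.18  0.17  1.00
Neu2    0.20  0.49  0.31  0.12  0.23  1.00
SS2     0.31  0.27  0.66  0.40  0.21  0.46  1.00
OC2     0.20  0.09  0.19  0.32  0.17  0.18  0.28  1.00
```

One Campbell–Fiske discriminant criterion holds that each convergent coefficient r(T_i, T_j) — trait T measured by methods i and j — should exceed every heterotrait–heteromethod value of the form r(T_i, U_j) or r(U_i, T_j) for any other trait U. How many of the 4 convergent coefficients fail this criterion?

1

Checking each validity diagonal entry against its comparison values:
TA (methods 1·2): 0.57 vs {0.20, 0.12, 0.31, 0.18, 0.20, 0.17} → pass.
Neu (methods 1·2): 0.49 vs {0.12, 0.20, 0.27, 0.31, 0.09, 0.12} → pass.
SS (methods 1·2): 0.66 vs {0.18, 0.31, 0.31, 0.27, 0.19, 0.40} → pass.
OC (methods 1·2): 0.32 vs {0.17, 0.20, 0.12, 0.09, 0.40, 0.19} → fail.
1 of 4 fail.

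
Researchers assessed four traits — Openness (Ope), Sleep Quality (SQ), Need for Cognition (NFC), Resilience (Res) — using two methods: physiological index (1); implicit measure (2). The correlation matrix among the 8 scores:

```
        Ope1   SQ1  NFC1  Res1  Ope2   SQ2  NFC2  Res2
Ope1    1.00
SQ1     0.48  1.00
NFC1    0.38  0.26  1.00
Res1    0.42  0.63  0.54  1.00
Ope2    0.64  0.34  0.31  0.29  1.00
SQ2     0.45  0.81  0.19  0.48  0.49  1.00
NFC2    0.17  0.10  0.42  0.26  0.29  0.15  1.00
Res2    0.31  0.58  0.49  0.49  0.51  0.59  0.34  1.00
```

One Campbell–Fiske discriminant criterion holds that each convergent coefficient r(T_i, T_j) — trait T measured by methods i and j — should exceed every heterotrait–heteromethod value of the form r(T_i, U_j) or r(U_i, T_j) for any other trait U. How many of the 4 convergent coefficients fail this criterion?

2

Convergent coefficients and their comparison sets:
Ope (methods 1·2): 0.64 vs {0.45, 0.34, 0.17, 0.31, 0.31, 0.29} → pass.
SQ (methods 1·2): 0.81 vs {0.34, 0.45, 0.10, 0.19, 0.58, 0.48} → pass.
NFC (methods 1·2): 0.42 vs {0.31, 0.17, 0.19, 0.10, 0.49, 0.26} → fail.
Res (methods 1·2): 0.49 vs {0.29, 0.31, 0.48, 0.58, 0.26, 0.49} → fail.
2 of 4 fail.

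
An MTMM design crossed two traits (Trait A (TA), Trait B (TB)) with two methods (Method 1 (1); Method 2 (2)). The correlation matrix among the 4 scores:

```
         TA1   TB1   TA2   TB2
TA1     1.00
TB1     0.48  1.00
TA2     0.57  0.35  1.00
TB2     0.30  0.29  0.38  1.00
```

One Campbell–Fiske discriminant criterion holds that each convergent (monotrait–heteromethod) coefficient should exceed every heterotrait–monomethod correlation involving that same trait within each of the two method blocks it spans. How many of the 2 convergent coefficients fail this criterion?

Each convergent coefficient versus the relevant comparison correlations:
TA (methods 1·2): 0.57 vs {0.48, 0.38} → pass.
TB (methods 1·2): 0.29 vs {0.48, 0.38} → fail.
1 of 2 fail.

1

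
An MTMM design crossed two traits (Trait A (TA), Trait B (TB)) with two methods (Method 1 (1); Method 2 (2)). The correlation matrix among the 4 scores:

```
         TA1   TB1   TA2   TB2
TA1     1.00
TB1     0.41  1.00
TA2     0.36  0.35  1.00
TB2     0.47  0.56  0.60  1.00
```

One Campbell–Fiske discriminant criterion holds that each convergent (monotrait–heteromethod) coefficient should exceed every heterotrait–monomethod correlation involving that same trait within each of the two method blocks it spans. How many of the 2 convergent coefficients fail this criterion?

2

Each convergent coefficient versus the relevant comparison correlations:
TA (methods 1·2): 0.36 vs {0.41, 0.60} → fail.
TB (methods 1·2): 0.56 vs {0.41, 0.60} → fail.
2 of 2 fail.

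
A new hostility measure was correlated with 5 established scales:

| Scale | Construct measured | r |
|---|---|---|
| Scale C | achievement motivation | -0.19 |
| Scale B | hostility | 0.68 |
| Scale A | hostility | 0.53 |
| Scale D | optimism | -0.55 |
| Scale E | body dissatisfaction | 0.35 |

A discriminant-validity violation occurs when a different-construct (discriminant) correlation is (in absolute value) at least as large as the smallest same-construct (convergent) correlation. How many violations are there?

Convergent (same construct = hostility): Scale B, Scale A.
Smallest convergent = 0.53. Discriminant |r|: 0.19, 0.55, 0.35; count ≥ 0.53 → 1.

1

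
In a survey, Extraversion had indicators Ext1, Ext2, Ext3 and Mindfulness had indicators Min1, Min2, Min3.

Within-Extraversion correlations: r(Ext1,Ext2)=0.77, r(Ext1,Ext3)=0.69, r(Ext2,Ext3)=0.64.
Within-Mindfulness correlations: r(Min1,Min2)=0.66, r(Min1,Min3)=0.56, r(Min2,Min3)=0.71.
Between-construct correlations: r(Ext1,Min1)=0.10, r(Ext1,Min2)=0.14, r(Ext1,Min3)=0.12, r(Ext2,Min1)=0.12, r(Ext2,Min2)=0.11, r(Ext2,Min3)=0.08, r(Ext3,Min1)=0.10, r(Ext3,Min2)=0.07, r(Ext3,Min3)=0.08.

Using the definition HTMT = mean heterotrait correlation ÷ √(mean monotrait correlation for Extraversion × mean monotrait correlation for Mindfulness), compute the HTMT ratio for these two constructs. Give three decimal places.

0.152

Mean between = 0.92/9 = 0.1022.
Mean within-Ext = 2.10/3 = 0.7000; mean within-Min = 1.93/3 = 0.6433.
Geometric mean = √(0.7000 × 0.6433) = 0.6711.
HTMT = 0.1022 / 0.6711 = 0.152.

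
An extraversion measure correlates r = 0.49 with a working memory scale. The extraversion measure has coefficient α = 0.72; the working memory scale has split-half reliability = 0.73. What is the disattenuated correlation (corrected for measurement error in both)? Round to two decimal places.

r_true = r_obs / √(r_xx · r_yy) = 0.49 / √(0.72 × 0.73) = 0.49 / √0.5256 = 0.49 / 0.7250 ≈ 0.68.

0.68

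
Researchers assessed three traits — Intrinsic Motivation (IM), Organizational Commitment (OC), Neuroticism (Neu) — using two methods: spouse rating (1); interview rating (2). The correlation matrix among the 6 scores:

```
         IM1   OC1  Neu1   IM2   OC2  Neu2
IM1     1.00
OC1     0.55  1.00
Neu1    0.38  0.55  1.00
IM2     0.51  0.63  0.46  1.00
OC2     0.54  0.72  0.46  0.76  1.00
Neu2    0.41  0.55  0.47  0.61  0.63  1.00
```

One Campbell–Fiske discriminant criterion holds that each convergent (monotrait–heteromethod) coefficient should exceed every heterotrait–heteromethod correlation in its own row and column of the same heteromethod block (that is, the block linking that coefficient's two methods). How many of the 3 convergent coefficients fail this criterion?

Checking each validity diagonal entry against its comparison values:
IM (methods 1·2): 0.51 vs {0.54, 0.63, 0.41, 0.46} → fail.
OC (methods 1·2): 0.72 vs {0.63, 0.54, 0.55, 0.46} → pass.
Neu (methods 1·2): 0.47 vs {0.46, 0.41, 0.46, 0.55} → fail.
2 of 3 fail.

2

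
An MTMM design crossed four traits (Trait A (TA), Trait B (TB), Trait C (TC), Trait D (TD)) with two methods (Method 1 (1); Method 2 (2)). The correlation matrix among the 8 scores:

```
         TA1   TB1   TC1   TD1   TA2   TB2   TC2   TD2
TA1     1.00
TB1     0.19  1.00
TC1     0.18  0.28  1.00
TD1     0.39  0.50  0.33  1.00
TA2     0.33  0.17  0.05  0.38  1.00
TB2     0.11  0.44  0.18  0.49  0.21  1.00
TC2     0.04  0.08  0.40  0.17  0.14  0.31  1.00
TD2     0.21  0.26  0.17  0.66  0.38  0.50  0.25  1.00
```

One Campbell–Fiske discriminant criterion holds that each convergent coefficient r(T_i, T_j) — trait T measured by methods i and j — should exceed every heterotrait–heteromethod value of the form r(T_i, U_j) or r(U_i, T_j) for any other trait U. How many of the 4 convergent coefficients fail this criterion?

2

Each convergent coefficient versus the relevant comparison correlations:
TA (methods 1·2): 0.33 vs {0.11, 0.17, 0.04, 0.05, 0.21, 0.38} → fail.
TB (methods 1·2): 0.44 vs {0.17, 0.11, 0.08, 0.18, 0.26, 0.49} → fail.
TC (methods 1·2): 0.40 vs {0.05, 0.04, 0.18, 0.08, 0.17, 0.17} → pass.
TD (methods 1·2): 0.66 vs {0.38, 0.21, 0.49, 0.26, 0.17, 0.17} → pass.
2 of 4 fail.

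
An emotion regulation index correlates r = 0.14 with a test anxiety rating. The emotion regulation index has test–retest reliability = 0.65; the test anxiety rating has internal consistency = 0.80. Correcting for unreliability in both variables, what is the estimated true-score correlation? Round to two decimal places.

r_true = r_obs / √(r_xx · r_yy) = 0.14 / √(0.65 × 0.80) = 0.14 / √0.5200 = 0.14 / 0.7211 ≈ 0.19.

0.19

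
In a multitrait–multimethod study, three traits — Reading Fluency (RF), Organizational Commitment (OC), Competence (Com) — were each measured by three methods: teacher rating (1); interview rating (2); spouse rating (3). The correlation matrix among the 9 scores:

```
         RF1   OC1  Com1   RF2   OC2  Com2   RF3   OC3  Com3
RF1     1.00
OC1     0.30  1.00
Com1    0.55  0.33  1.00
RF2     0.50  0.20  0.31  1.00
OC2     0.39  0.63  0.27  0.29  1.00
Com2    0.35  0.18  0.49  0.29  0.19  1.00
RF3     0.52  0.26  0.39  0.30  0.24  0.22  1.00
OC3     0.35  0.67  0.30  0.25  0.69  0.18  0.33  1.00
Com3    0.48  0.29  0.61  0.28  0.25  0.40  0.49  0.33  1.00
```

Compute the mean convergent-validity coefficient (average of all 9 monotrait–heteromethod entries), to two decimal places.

0.53

Convergent values: 0.50, 0.52, 0.30, 0.63, 0.67, 0.69, 0.49, 0.61, 0.40; mean = 4.81/9 = 0.53.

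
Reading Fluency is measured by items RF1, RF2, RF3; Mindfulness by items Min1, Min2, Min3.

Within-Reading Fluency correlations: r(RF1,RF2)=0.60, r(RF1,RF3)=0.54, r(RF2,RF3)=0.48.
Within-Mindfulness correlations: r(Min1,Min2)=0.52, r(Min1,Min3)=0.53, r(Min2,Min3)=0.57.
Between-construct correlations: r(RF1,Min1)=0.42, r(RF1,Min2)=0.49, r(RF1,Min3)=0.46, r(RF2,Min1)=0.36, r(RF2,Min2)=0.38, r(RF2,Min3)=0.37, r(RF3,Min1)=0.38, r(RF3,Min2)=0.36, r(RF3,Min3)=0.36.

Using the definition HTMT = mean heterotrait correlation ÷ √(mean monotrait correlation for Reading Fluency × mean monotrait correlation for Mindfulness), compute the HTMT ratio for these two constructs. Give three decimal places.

0.737

Mean heterotrait r = 3.58/9 = 0.3978.
Mean within-RF = 1.62/3 = 0.5400; mean within-Min = 1.62/3 = 0.5400.
Geometric mean = √(0.5400 × 0.5400) = 0.5400.
HTMT = 0.3978 / 0.5400 = 0.737.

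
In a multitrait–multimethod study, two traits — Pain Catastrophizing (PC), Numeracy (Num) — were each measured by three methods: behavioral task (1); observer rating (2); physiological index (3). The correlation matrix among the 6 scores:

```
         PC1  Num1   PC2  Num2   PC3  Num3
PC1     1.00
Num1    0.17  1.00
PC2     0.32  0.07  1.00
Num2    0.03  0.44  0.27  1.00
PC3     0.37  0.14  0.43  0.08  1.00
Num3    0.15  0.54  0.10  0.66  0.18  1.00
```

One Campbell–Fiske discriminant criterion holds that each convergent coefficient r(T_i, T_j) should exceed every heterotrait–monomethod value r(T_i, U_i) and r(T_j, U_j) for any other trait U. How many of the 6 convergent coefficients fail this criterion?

0

Convergent coefficients and their comparison sets:
PC (methods 1·2): 0.32 vs {0.17, 0.27} → pass.
PC (methods 1·3): 0.37 vs {0.17, 0.18} → pass.
PC (methods 2·3): 0.43 vs {0.27, 0.18} → pass.
Num (methods 1·2): 0.44 vs {0.17, 0.27} → pass.
Num (methods 1·3): 0.54 vs {0.17, 0.18} → pass.
Num (methods 2·3): 0.66 vs {0.27, 0.18} → pass.
0 of 6 fail.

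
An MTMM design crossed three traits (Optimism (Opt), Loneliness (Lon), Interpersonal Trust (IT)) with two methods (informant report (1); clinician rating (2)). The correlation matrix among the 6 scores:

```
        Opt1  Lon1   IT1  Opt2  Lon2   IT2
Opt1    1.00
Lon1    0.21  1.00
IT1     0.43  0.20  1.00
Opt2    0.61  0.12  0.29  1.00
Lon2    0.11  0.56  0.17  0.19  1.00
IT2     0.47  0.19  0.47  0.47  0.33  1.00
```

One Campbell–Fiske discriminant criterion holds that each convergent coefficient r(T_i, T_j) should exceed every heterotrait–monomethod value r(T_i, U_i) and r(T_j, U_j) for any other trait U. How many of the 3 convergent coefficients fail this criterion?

Each convergent coefficient versus the relevant comparison correlations:
Opt (methods 1·2): 0.61 vs {0.21, 0.19, 0.43, 0.47} → pass.
Lon (methods 1·2): 0.56 vs {0.21, 0.19, 0.20, 0.33} → pass.
IT (methods 1·2): 0.47 vs {0.43, 0.47, 0.20, 0.33} → fail.
1 of 3 fail.

1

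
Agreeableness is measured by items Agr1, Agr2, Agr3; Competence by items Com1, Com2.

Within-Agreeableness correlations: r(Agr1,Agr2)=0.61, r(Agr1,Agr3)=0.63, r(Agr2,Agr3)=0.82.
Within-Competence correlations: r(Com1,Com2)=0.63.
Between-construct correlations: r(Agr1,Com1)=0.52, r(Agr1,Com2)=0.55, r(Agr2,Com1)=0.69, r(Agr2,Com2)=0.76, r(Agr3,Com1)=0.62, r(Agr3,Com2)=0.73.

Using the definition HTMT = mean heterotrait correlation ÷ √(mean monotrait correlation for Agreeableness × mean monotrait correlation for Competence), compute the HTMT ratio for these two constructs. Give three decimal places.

Mean heterotrait r = 3.87/6 = 0.6450.
Mean within-Agr = 2.06/3 = 0.6867; mean within-Com = 0.63/1 = 0.6300.
Geometric mean = √(0.6867 × 0.6300) = 0.6577.
HTMT = 0.6450 / 0.6577 = 0.981.

0.981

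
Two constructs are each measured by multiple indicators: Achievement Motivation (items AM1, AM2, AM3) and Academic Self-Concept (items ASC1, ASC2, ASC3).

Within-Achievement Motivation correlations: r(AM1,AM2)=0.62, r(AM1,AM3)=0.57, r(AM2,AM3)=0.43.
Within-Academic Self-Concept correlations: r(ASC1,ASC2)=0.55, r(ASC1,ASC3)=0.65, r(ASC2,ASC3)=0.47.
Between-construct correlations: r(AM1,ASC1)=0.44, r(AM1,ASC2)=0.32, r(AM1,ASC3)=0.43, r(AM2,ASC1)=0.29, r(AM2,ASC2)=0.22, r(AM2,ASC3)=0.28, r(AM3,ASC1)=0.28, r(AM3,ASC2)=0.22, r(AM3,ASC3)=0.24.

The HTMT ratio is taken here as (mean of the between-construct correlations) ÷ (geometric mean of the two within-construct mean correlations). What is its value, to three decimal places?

0.551

Mean heterotrait r = 2.72/9 = 0.3022.
Mean within-AM = 1.62/3 = 0.5400; mean within-ASC = 1.67/3 = 0.5567.
Geometric mean = √(0.5400 × 0.5567) = 0.5483.
HTMT = 0.3022 / 0.5483 = 0.551.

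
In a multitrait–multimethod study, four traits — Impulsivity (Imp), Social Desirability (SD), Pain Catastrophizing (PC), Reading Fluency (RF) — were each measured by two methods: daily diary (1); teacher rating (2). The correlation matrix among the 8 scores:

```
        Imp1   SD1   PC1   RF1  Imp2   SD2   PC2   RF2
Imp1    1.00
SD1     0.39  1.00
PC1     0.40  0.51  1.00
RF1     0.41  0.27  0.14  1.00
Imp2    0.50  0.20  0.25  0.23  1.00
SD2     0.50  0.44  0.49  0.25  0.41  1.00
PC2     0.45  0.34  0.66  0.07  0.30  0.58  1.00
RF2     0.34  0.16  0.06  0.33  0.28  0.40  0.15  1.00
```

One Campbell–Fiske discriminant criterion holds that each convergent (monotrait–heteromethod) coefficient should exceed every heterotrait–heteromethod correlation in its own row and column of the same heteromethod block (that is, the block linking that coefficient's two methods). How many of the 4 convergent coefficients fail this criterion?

3

Convergent coefficients and their comparison sets:
Imp (methods 1·2): 0.50 vs {0.50, 0.20, 0.45, 0.25, 0.34, 0.23} → fail.
SD (methods 1·2): 0.44 vs {0.20, 0.50, 0.34, 0.49, 0.16, 0.25} → fail.
PC (methods 1·2): 0.66 vs {0.25, 0.45, 0.49, 0.34, 0.06, 0.07} → pass.
RF (methods 1·2): 0.33 vs {0.23, 0.34, 0.25, 0.16, 0.07, 0.06} → fail.
3 of 4 fail.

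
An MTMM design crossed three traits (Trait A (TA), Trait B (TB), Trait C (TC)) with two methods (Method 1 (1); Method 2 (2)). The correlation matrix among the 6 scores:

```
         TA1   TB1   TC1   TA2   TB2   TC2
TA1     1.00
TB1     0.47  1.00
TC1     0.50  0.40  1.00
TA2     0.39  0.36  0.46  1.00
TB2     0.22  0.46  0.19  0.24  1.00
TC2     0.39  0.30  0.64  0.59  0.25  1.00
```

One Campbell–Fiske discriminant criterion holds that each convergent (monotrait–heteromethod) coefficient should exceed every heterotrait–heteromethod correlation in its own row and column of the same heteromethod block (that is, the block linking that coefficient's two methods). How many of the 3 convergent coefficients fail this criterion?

1

Each convergent coefficient versus the relevant comparison correlations:
TA (methods 1·2): 0.39 vs {0.22, 0.36, 0.39, 0.46} → fail.
TB (methods 1·2): 0.46 vs {0.36, 0.22, 0.30, 0.19} → pass.
TC (methods 1·2): 0.64 vs {0.46, 0.39, 0.19, 0.30} → pass.
1 of 3 fail.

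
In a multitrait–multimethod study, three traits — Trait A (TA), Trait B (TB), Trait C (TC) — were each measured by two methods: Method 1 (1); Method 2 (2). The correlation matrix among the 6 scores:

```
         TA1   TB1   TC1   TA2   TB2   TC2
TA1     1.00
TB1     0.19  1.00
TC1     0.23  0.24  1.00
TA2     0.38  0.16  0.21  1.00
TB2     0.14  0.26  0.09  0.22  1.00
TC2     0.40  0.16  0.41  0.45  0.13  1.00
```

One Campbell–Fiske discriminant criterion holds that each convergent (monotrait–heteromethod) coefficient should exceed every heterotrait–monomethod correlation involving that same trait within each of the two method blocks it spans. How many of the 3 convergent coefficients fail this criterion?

2

Checking each validity diagonal entry against its comparison values:
TA (methods 1·2): 0.38 vs {0.19, 0.22, 0.23, 0.45} → fail.
TB (methods 1·2): 0.26 vs {0.19, 0.22, 0.24, 0.13} → pass.
TC (methods 1·2): 0.41 vs {0.23, 0.45, 0.24, 0.13} → fail.
2 of 3 fail.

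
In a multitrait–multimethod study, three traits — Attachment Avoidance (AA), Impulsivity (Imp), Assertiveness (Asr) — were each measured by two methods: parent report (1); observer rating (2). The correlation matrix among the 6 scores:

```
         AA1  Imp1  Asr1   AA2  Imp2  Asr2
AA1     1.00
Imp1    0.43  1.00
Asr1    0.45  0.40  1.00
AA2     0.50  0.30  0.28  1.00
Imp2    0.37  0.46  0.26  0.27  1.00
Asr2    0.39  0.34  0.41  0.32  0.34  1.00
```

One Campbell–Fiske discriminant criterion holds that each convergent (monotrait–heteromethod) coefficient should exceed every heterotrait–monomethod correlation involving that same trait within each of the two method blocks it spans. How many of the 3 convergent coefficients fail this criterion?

1

Checking each validity diagonal entry against its comparison values:
AA (methods 1·2): 0.50 vs {0.43, 0.27, 0.45, 0.32} → pass.
Imp (methods 1·2): 0.46 vs {0.43, 0.27, 0.40, 0.34} → pass.
Asr (methods 1·2): 0.41 vs {0.45, 0.32, 0.40, 0.34} → fail.
1 of 3 fail.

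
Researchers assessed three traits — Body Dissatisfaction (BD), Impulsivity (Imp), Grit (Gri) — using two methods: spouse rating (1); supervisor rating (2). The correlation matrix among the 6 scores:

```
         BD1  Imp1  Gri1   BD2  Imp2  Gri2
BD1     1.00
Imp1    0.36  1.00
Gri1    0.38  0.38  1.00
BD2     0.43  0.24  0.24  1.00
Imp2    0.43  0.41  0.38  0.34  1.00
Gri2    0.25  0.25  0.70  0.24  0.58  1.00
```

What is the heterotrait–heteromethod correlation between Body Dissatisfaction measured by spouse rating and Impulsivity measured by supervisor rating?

0.43

Different traits and methods: r(BD1, Imp2) = 0.43.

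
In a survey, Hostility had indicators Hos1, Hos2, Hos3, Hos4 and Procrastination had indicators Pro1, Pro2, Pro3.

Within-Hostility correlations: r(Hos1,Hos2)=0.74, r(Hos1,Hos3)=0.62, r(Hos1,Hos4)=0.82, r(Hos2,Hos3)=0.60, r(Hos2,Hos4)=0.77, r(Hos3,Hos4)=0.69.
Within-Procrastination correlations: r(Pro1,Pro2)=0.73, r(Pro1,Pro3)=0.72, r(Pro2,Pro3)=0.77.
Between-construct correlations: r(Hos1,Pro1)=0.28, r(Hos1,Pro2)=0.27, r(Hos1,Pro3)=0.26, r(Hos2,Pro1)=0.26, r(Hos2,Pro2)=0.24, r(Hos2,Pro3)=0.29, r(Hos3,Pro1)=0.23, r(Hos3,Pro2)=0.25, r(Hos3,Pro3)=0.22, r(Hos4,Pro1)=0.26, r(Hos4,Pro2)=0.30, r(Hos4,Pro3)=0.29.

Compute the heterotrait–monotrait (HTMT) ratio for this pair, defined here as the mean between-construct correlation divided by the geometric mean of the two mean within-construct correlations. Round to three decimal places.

Mean heterotrait r = 3.15/12 = 0.2625.
Mean within-Hos = 4.24/6 = 0.7067; mean within-Pro = 2.22/3 = 0.7400.
Geometric mean = √(0.7067 × 0.7400) = 0.7232.
HTMT = 0.2625 / 0.7232 = 0.363.

0.363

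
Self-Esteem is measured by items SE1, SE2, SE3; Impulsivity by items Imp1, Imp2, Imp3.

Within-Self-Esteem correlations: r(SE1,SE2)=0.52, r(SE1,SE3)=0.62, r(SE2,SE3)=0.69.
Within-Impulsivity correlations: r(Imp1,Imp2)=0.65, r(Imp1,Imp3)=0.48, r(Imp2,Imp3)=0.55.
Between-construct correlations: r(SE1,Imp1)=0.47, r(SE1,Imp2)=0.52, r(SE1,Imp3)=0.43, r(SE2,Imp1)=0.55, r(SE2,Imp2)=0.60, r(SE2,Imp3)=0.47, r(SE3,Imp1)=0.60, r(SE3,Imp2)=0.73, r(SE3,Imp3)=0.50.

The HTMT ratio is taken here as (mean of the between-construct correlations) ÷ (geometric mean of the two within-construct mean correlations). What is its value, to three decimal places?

0.926

Mean between = 4.87/9 = 0.5411.
Mean within-SE = 1.83/3 = 0.6100; mean within-Imp = 1.68/3 = 0.5600.
Geometric mean = √(0.6100 × 0.5600) = 0.5845.
HTMT = 0.5411 / 0.5845 = 0.926.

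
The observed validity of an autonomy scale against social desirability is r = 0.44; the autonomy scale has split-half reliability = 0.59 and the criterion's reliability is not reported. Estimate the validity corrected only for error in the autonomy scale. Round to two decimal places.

Single correction: r_c = r_obs / √r_xx = 0.44 / √0.59 = 0.44 / 0.7681 ≈ 0.57.

0.57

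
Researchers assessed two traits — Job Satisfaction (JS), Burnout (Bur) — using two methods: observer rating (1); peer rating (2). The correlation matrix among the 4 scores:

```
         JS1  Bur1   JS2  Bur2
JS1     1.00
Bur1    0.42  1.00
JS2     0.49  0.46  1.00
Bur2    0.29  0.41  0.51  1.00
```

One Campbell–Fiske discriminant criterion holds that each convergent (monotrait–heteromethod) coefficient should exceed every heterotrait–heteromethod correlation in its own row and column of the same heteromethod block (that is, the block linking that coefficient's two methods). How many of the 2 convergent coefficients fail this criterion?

Checking each validity diagonal entry against its comparison values:
JS (methods 1·2): 0.49 vs {0.29, 0.46} → pass.
Bur (methods 1·2): 0.41 vs {0.46, 0.29} → fail.
1 of 2 fail.

1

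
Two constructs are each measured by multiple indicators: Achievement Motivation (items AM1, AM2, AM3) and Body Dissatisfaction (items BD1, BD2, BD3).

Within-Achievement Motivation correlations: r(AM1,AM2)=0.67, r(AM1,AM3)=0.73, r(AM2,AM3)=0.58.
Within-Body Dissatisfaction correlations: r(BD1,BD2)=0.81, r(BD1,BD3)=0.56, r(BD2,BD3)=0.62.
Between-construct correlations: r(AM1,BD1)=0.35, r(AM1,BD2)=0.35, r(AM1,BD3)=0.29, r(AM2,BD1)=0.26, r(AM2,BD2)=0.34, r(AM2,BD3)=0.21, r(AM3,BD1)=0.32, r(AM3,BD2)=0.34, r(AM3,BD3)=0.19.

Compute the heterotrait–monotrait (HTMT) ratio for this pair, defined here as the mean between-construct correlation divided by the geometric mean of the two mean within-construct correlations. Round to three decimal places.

0.445

Mean between = 2.65/9 = 0.2944.
Mean within-AM = 1.98/3 = 0.6600; mean within-BD = 1.99/3 = 0.6633.
Geometric mean = √(0.6600 × 0.6633) = 0.6616.
HTMT = 0.2944 / 0.6616 = 0.445.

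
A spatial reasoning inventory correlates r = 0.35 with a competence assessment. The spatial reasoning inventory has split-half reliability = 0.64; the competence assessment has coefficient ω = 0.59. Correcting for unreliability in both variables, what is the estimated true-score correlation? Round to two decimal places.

r_true = r_obs / √(r_xx · r_yy) = 0.35 / √(0.64 × 0.59) = 0.35 / √0.3776 = 0.35 / 0.6145 ≈ 0.57.

0.57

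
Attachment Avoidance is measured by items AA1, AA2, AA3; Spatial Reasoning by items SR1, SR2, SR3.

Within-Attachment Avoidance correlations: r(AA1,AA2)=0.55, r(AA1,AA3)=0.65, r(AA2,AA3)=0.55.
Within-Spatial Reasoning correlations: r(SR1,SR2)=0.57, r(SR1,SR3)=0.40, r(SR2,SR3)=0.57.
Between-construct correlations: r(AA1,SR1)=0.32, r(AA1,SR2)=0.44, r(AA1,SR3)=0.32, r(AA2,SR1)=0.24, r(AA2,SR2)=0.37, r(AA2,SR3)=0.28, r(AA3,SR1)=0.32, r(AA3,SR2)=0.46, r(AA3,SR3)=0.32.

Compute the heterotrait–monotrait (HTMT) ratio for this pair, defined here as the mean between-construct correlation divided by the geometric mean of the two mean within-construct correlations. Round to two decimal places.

0.62

Mean heterotrait r = 3.07/9 = 0.3411.
Mean within-AA = 1.75/3 = 0.5833; mean within-SR = 1.54/3 = 0.5133.
Geometric mean = √(0.5833 × 0.5133) = 0.5472.
HTMT = 0.3411 / 0.5472 = 0.62.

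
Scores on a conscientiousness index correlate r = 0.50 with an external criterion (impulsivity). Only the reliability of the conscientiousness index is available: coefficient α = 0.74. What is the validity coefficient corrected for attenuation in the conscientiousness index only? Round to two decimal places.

Single correction: r_c = r_obs / √r_xx = 0.50 / √0.74 = 0.50 / 0.8602 ≈ 0.58.

0.58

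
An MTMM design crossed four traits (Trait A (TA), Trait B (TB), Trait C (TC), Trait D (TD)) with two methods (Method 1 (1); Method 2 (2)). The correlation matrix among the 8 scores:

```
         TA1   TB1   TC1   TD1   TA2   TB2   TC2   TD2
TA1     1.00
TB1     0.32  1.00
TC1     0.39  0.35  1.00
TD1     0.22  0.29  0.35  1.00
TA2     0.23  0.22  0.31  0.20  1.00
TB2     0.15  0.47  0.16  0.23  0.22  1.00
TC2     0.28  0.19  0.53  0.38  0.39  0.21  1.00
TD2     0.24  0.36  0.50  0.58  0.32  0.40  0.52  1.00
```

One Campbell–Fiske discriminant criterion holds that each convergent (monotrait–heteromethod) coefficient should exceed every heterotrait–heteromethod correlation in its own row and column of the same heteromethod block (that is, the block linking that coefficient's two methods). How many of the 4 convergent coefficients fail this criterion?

1

Checking each validity diagonal entry against its comparison values:
TA (methods 1·2): 0.23 vs {0.15, 0.22, 0.28, 0.31, 0.24, 0.20} → fail.
TB (methods 1·2): 0.47 vs {0.22, 0.15, 0.19, 0.16, 0.36, 0.23} → pass.
TC (methods 1·2): 0.53 vs {0.31, 0.28, 0.16, 0.19, 0.50, 0.38} → pass.
TD (methods 1·2): 0.58 vs {0.20, 0.24, 0.23, 0.36, 0.38, 0.50} → pass.
1 of 4 fail.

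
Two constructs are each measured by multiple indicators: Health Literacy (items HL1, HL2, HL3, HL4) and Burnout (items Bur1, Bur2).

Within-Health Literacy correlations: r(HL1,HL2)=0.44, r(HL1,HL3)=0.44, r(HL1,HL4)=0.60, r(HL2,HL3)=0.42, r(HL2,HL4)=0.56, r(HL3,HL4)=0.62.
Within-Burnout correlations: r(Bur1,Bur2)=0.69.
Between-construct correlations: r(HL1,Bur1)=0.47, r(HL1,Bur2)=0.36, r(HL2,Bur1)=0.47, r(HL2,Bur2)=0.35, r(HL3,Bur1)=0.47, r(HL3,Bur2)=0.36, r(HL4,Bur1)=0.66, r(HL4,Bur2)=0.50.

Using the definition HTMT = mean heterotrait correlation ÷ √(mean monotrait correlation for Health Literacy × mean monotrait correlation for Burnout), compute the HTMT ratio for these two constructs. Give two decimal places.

0.76

Mean between = 3.64/8 = 0.4550.
Mean within-HL = 3.08/6 = 0.5133; mean within-Bur = 0.69/1 = 0.6900.
Geometric mean = √(0.5133 × 0.6900) = 0.5951.
HTMT = 0.4550 / 0.5951 = 0.76.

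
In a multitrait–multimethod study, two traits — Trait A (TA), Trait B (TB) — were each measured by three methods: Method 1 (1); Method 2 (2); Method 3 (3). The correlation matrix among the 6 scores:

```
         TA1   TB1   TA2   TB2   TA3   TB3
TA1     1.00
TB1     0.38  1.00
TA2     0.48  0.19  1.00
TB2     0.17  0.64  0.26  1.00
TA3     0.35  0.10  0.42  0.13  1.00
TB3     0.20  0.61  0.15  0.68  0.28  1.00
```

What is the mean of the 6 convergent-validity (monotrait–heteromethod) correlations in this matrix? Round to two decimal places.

Convergent values: 0.48, 0.35, 0.42, 0.64, 0.61, 0.68; mean = 3.18/6 = 0.53.

0.53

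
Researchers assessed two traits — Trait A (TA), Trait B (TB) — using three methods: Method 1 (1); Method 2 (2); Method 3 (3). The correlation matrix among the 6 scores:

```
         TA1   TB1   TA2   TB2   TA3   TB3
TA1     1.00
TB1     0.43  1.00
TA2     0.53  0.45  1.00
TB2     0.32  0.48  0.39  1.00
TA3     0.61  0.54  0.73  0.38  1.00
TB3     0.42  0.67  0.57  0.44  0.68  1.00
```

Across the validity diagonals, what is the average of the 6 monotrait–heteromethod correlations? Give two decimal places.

Convergent values: 0.53, 0.61, 0.73, 0.48, 0.67, 0.44; mean = 3.46/6 = 0.58.

0.58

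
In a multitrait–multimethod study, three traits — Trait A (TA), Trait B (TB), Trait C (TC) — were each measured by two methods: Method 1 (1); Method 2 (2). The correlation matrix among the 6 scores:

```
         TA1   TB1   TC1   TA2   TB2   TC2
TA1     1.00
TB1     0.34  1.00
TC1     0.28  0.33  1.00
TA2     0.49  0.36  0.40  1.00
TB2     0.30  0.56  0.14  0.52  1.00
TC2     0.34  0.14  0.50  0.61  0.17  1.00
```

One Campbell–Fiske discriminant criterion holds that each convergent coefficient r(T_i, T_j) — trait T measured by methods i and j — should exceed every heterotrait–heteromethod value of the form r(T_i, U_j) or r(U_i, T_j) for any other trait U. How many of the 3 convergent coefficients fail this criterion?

Each convergent coefficient versus the relevant comparison correlations:
TA (methods 1·2): 0.49 vs {0.30, 0.36, 0.34, 0.40} → pass.
TB (methods 1·2): 0.56 vs {0.36, 0.30, 0.14, 0.14} → pass.
TC (methods 1·2): 0.50 vs {0.40, 0.34, 0.14, 0.14} → pass.
0 of 3 fail.

0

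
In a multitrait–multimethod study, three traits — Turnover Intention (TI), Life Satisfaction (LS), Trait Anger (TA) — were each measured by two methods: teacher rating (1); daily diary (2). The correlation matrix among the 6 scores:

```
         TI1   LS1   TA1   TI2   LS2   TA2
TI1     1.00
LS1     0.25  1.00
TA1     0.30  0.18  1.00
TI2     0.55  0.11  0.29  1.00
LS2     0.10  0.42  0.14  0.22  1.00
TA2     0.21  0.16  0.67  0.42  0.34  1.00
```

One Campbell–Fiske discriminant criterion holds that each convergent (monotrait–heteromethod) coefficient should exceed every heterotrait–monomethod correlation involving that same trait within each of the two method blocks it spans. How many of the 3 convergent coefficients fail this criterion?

Checking each validity diagonal entry against its comparison values:
TI (methods 1·2): 0.55 vs {0.25, 0.22, 0.30, 0.42} → pass.
LS (methods 1·2): 0.42 vs {0.25, 0.22, 0.18, 0.34} → pass.
TA (methods 1·2): 0.67 vs {0.30, 0.42, 0.18, 0.34} → pass.
0 of 3 fail.

0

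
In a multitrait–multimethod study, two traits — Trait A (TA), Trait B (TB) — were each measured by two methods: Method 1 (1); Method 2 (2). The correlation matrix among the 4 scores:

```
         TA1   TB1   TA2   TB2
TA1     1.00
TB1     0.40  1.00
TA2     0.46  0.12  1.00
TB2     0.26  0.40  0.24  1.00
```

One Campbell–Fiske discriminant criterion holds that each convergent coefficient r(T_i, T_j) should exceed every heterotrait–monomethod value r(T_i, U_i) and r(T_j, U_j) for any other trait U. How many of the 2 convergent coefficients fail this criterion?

Each convergent coefficient versus the relevant comparison correlations:
TA (methods 1·2): 0.46 vs {0.40, 0.24} → pass.
TB (methods 1·2): 0.40 vs {0.40, 0.24} → fail.
1 of 2 fail.

1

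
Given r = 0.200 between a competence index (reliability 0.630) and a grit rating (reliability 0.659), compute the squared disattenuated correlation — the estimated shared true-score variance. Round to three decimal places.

0.096

Disattenuated r = 0.200 / √(0.630 × 0.659) = 0.200 / 0.6443 = 0.3104.
Shared true-score variance = 0.3104² = 0.0963 ≈ 0.096.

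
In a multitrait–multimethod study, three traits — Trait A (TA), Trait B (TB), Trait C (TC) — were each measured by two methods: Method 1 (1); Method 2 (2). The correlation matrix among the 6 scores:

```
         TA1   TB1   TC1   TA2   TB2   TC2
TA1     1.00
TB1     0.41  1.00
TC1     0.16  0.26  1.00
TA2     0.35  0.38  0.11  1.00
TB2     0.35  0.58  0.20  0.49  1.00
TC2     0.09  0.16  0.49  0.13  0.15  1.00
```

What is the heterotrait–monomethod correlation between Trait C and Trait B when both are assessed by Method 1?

0.26

Different traits, same method: r(TC1, TB1) = 0.26.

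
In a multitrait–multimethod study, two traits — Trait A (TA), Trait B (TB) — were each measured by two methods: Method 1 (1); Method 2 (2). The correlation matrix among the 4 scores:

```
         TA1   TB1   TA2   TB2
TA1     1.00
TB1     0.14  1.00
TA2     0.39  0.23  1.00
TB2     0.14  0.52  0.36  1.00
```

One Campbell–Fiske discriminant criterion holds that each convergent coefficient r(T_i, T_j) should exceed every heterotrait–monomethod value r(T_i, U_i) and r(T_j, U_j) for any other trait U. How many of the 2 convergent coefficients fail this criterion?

0

Checking each validity diagonal entry against its comparison values:
TA (methods 1·2): 0.39 vs {0.14, 0.36} → pass.
TB (methods 1·2): 0.52 vs {0.14, 0.36} → pass.
0 of 2 fail.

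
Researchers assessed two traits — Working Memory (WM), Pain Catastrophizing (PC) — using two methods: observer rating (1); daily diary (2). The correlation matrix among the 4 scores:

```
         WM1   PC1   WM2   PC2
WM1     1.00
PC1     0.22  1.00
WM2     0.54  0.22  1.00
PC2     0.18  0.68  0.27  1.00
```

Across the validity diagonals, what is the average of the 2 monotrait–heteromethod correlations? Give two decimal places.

0.61

Convergent values: 0.54, 0.68; mean = 1.22/2 = 0.61.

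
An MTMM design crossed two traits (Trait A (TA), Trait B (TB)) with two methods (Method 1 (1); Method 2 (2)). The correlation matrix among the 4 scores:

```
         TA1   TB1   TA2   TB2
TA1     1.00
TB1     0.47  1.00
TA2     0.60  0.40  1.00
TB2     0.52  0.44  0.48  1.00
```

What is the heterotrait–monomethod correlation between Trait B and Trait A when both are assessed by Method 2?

0.48

Different traits, same method: r(TB2, TA2) = 0.48.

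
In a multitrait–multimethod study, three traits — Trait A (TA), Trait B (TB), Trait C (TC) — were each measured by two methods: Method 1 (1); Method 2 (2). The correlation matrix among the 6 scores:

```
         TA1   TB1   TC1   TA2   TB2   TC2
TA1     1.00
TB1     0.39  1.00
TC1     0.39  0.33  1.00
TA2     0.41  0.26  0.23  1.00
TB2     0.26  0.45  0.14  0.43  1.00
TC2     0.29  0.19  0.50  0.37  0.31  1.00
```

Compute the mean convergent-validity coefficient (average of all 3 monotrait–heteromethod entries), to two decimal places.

0.45

Convergent values: 0.41, 0.45, 0.50; mean = 1.36/3 = 0.45.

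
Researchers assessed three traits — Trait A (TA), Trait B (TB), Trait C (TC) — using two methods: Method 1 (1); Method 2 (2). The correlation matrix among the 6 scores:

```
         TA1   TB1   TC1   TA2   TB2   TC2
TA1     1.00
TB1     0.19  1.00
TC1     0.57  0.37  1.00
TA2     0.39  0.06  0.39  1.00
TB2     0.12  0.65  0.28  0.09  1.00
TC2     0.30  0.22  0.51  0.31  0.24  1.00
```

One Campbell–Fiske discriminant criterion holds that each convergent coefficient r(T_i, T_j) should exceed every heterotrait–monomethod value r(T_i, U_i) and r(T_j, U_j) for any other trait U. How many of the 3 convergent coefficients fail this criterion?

2

Convergent coefficients and their comparison sets:
TA (methods 1·2): 0.39 vs {0.19, 0.09, 0.57, 0.31} → fail.
TB (methods 1·2): 0.65 vs {0.19, 0.09, 0.37, 0.24} → pass.
TC (methods 1·2): 0.51 vs {0.57, 0.31, 0.37, 0.24} → fail.
2 of 3 fail.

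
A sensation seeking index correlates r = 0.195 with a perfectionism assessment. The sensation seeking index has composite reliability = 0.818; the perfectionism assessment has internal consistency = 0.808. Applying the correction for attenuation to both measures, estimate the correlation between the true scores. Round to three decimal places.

0.240

r_true = r_obs / √(r_xx · r_yy) = 0.195 / √(0.818 × 0.808) = 0.195 / √0.660944 = 0.195 / 0.8130 ≈ 0.240.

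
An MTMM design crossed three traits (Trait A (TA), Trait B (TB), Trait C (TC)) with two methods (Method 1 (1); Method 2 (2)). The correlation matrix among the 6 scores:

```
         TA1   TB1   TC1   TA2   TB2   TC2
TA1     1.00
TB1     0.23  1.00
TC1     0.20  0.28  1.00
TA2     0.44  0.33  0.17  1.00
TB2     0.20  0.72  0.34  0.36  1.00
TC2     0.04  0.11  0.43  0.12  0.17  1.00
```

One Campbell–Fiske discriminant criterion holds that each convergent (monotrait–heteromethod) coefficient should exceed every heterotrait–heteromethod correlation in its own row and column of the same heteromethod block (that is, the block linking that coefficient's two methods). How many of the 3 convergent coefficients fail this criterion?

Each convergent coefficient versus the relevant comparison correlations:
TA (methods 1·2): 0.44 vs {0.20, 0.33, 0.04, 0.17} → pass.
TB (methods 1·2): 0.72 vs {0.33, 0.20, 0.11, 0.34} → pass.
TC (methods 1·2): 0.43 vs {0.17, 0.04, 0.34, 0.11} → pass.
0 of 3 fail.

0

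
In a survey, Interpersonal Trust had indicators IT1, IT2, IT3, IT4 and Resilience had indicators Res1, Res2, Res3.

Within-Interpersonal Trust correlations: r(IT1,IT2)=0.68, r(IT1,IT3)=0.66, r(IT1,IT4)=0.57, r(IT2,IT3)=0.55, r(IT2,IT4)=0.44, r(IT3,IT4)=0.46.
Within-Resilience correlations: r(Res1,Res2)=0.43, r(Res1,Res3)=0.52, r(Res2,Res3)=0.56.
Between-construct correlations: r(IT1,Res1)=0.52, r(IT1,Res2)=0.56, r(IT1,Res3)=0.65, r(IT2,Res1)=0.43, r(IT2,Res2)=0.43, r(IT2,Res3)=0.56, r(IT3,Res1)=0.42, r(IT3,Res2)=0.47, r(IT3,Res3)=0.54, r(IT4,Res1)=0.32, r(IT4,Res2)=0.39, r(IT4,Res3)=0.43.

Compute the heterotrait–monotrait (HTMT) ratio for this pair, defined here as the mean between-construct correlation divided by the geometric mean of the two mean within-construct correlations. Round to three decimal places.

Between-construct mean = 5.72/12 = 0.4767.
Mean within-IT = 3.36/6 = 0.5600; mean within-Res = 1.51/3 = 0.5033.
Geometric mean = √(0.5600 × 0.5033) = 0.5309.
HTMT = 0.4767 / 0.5309 = 0.898.

0.898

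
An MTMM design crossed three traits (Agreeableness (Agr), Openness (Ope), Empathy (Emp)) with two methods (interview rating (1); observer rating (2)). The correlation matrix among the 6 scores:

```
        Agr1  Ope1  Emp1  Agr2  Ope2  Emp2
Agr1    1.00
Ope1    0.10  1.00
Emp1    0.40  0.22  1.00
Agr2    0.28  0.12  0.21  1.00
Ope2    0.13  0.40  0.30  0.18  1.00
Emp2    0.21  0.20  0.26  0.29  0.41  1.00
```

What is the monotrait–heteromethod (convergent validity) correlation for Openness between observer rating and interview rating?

Same trait (Ope), different methods: r(Ope2, Ope1) = 0.40.

0.40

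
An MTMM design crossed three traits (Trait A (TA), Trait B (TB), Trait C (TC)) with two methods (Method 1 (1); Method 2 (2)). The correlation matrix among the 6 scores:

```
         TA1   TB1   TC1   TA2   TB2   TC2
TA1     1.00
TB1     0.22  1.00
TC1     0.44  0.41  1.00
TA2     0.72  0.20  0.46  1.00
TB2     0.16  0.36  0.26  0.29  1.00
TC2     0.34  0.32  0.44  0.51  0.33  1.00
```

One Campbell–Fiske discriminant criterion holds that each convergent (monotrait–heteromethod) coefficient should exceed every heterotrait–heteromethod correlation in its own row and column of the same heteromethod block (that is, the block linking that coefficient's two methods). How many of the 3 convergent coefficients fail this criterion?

Each convergent coefficient versus the relevant comparison correlations:
TA (methods 1·2): 0.72 vs {0.16, 0.20, 0.34, 0.46} → pass.
TB (methods 1·2): 0.36 vs {0.20, 0.16, 0.32, 0.26} → pass.
TC (methods 1·2): 0.44 vs {0.46, 0.34, 0.26, 0.32} → fail.
1 of 3 fail.

1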